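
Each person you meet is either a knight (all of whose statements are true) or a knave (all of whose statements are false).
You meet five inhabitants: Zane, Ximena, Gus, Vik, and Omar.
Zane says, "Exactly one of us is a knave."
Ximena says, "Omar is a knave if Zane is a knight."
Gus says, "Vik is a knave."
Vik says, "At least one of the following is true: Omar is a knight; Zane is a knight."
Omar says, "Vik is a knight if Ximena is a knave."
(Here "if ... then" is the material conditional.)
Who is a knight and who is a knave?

Suppose Zane is a knight. Then Zane's statement "exactly one of us is a knave" would have to be true. Checking the 16 ways to assign the others, none is consistent with every speaker.
(For instance, with Ximena=knight, Gus=knave, Vik=knight, Omar=knight, Ximena's claim "Omar is a knave if Zane is a knight" comes out false where it would need to be true.)
So Zane must be a knave, making "exactly one of us is a knave" false. Taking Zane=knave, Ximena=knight, Gus=knave, Vik=knight, Omar=knight, each remaining statement checks out:
  Ximena (knight): "Omar is a knave if Zane is a knight" — true. ✓
  Gus (knave): "Vik is a knave" — false. ✓
  Vik (knight): "at least one of the following is true: Omar is a knight; Zane is a knight" — true. ✓
  Omar (knight): "Vik is a knight if Ximena is a knave" — true. ✓
This is the unique consistent assignment.

Zane is a knave, Ximena is a knight, Gus is a knave, Vik is a knight, and Omar is a knight.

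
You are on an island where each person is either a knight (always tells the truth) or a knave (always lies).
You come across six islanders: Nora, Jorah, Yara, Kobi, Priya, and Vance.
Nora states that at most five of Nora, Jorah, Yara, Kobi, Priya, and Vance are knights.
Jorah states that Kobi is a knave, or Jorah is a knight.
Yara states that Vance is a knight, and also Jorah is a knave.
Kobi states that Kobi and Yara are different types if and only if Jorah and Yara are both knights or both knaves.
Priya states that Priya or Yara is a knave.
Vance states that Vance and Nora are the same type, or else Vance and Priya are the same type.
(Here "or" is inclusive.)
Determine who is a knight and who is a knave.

Nora is a knight; "at most five of Nora, Jorah, Yara, Kobi, Priya, and Vance are knights" is True, as required.
Since Jorah is a knave, "Kobi is a knave, or Jorah is a knight" needs to be False, which holds.
As a knave, Yara's statement "Vance is a knight, and also Jorah is a knave" should be False; it is.
Since Kobi is a knight, "Kobi and Yara are different types if and only if Jorah and Yara are both knights or both knaves" needs to be True, which holds.
Priya is a knight, so "Priya or Yara is a knave" must be True — and it is.
Vance (knave): "Vance and Nora are the same type, or else Vance and Priya are the same type" — False. ✓

Nora is a knight, Jorah is a knave, Yara is a knave, Kobi is a knight, Priya is a knight, and Vance is a knave.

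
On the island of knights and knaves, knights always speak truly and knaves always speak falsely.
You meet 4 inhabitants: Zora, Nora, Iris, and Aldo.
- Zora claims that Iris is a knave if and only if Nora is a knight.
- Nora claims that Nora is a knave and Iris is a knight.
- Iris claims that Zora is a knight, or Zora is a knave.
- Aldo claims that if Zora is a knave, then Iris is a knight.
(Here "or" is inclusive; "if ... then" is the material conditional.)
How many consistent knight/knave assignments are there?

0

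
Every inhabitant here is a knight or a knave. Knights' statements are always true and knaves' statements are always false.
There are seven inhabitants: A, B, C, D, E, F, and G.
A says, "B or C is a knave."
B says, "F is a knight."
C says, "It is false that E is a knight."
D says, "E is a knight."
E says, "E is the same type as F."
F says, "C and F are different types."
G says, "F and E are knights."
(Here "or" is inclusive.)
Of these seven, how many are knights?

6

The unique consistent assignment is A=knight, B=knight, C=knave, D=knight, E=knight, F=knight, G=knight.
That has 6 knights.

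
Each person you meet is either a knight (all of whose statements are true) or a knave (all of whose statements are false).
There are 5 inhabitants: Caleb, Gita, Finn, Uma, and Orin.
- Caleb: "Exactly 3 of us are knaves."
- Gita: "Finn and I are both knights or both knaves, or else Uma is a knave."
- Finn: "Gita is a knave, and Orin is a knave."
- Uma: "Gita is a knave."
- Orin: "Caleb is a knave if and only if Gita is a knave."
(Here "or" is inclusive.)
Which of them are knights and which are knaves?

Caleb is a knave, Gita is a knight, Finn is a knave, Uma is a knave, and Orin is a knave.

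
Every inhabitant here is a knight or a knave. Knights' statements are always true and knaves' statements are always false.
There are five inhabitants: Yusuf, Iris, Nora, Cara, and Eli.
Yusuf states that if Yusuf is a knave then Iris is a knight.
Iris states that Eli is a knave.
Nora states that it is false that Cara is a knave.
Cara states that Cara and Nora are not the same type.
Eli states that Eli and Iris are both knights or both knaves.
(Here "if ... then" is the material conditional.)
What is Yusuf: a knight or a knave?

Yusuf is a knight.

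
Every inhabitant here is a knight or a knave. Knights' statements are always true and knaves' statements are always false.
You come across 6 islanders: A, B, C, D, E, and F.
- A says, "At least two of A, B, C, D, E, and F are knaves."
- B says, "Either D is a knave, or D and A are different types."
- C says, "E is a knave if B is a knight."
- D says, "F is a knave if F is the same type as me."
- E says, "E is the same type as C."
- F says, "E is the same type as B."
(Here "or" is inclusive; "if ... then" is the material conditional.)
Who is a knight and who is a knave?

Knights: A, C, D, and E. Knaves: B and F.

A is a knight, so "at least two of A, B, C, D, E, and F are knaves" must be True — and it is.
B is a knave, and the claim "either D is a knave, or D and A are different types" is indeed False.
C is a knight, so "E is a knave if B is a knight" must be True — and it is.
D is a knight, and the claim "F is a knave if F is the same type as me" is indeed True.
E (knight): "E is the same type as C" — True. ✓
F is a knave, and the claim "E is the same type as B" is indeed False.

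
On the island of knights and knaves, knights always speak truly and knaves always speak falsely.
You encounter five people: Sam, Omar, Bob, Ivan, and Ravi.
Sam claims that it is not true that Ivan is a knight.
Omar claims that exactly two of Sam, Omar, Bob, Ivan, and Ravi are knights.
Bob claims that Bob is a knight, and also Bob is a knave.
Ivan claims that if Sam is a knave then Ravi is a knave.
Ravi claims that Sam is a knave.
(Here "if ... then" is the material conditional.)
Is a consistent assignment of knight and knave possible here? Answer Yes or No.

Checking all 32 assignments, each has at least one speaker whose statement's truth value contradicts their type.

No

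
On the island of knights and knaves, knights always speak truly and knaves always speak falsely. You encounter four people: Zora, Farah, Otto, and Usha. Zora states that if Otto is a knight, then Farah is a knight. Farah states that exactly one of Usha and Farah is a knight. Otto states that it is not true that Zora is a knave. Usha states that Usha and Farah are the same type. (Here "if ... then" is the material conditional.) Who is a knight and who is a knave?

Zora is a knight, Farah is a knight, Otto is a knight, and Usha is a knave.

Suppose Zora is a knave. Then Zora's statement "if Otto is a knight, then Farah is a knight" would have to be false. Checking the 8 ways to assign the others, none is consistent with every speaker.
(For instance, with Farah=knight, Otto=knight, Usha=knave, Zora's claim "if Otto is a knight, then Farah is a knight" comes out true where it would need to be false.)
So Zora must be a knight, making "if Otto is a knight, then Farah is a knight" true. Taking Zora=knight, Farah=knight, Otto=knight, Usha=knave, each remaining statement checks out:
  Farah (knight): "exactly one of Usha and Farah is a knight" — true. ✓
  Otto (knight): "it is not true that Zora is a knave" — true. ✓
  Usha (knave): "Usha and Farah are the same type" — false. ✓
This is the unique consistent assignment.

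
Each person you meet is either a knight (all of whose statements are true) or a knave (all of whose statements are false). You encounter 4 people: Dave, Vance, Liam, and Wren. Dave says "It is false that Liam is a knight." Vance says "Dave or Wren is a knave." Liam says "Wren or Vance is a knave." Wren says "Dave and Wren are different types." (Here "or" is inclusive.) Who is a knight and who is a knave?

Dave is a knave, Vance is a knight, Liam is a knight, and Wren is a knave.

Dave (knave): "it is false that Liam is a knight" — false. ✓
As a knight, Vance's statement "Dave or Wren is a knave" should be true; it is.
Liam (knight): "Wren or Vance is a knave" — true. ✓
Since Wren is a knave, "Dave and Wren are different types" needs to be false, which holds.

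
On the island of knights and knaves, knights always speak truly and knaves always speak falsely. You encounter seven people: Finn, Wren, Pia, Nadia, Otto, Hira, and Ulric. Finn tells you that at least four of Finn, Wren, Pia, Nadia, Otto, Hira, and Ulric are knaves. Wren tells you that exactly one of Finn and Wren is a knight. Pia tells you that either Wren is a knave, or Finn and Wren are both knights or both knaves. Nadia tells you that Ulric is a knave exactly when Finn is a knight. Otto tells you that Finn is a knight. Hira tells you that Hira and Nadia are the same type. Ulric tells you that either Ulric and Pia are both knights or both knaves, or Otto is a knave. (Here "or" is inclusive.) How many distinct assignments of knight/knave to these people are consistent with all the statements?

Consistent assignments:
  Finn=knave, Wren=knight, Pia=knave, Nadia=knight, Otto=knave, Hira=knight, Ulric=knight
  Finn=knave, Wren=knave, Pia=knight, Nadia=knight, Otto=knave, Hira=knight, Ulric=knight

2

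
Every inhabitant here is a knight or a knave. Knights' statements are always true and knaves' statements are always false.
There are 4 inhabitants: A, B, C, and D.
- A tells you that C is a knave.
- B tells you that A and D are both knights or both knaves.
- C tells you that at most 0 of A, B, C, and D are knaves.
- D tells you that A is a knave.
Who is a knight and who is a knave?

Knights: A. Knaves: B, C, and D.

A is a knight, so "C is a knave" must be true — and it is.
B (knave): "A and D are both knights or both knaves" — False. ✓
C is a knave, so "at most 0 of A, B, C, and D are knaves" must be False — and it is.
Since D is a knave, "A is a knave" needs to be False, which holds.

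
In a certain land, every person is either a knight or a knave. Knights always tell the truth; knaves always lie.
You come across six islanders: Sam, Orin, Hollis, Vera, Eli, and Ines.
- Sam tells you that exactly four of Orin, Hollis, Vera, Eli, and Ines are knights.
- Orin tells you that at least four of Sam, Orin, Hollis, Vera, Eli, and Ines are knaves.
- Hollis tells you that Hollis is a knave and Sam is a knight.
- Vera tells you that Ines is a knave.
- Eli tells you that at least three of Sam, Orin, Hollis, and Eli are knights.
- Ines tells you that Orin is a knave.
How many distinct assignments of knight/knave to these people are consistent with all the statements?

1

Consistent assignments:
  Sam=knave, Orin=knight, Hollis=knave, Vera=knight, Eli=knave, Ines=knave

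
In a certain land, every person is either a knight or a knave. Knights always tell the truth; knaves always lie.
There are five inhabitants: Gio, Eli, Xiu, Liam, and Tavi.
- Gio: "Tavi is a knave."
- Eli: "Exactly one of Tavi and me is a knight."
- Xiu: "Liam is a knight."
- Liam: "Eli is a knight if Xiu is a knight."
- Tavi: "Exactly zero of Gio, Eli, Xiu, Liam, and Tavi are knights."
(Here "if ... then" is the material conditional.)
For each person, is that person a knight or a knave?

Knights: Gio, Eli, Xiu, and Liam. Knaves: Tavi.

Gio is a knight, and the claim "Tavi is a knave" is indeed True.
Eli is a knight, so "exactly one of Tavi and me is a knight" must be True — and it is.
As a knight, Xiu's statement "Liam is a knight" should be True; it is.
As a knight, Liam's statement "Eli is a knight if Xiu is a knight" should be True; it is.
Tavi is a knave; "exactly zero of Gio, Eli, Xiu, Liam, and Tavi are knights" is false, as required.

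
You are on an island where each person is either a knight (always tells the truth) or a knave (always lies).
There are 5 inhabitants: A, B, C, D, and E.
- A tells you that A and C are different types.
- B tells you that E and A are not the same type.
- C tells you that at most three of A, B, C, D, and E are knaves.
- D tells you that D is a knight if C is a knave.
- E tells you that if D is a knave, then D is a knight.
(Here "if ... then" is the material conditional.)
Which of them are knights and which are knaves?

Suppose A is a knight. Then A's statement "A and C are different types" would have to be true. Checking the 16 ways to assign the others, none is consistent with every speaker.
(For instance, with B=knave, C=knave, D=knave, E=knave, B's claim "E and A are not the same type" comes out true where it would need to be false.)
So A must be a knave, making "A and C are different types" false. Taking A=knave, B=knave, C=knave, D=knave, E=knave, each remaining statement checks out:
  B (knave): "E and A are not the same type" — false. ✓
  C (knave): "at most three of A, B, C, D, and E are knaves" — false. ✓
  D (knave): "D is a knight if C is a knave" — false. ✓
  E (knave): "if D is a knave, then D is a knight" — false. ✓
This is the unique consistent assignment.

Knights: none. Knaves: A, B, C, D, and E.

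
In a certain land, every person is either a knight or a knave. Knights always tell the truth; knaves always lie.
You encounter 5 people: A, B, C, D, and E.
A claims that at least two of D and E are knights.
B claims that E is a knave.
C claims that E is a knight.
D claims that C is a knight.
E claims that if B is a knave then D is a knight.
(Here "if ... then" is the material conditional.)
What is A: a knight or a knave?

A is a knight.

Consistent assignments: {A=knight, B=knave, C=knight, D=knight, E=knight}
In every consistent assignment, A is a knight.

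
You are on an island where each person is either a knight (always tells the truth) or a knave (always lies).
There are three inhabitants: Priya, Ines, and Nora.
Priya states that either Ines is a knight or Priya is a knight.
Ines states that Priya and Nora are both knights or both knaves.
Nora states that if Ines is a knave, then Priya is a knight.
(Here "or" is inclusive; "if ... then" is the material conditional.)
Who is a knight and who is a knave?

Knights: Priya, Ines, and Nora. Knaves: none.

Suppose Priya is a knave. Then Priya's statement "either Ines is a knight or Priya is a knight" would have to be false. Checking the 4 ways to assign the others, none is consistent with every speaker.
(For instance, with Ines=knight, Nora=knight, Priya's claim "either Ines is a knight or Priya is a knight" comes out true where it would need to be false.)
So Priya must be a knight, making "either Ines is a knight or Priya is a knight" true. Taking Priya=knight, Ines=knight, Nora=knight, each remaining statement checks out:
  Ines (knight): "Priya and Nora are both knights or both knaves" — true. ✓
  Nora (knight): "if Ines is a knave, then Priya is a knight" — true. ✓
This is the unique consistent assignment.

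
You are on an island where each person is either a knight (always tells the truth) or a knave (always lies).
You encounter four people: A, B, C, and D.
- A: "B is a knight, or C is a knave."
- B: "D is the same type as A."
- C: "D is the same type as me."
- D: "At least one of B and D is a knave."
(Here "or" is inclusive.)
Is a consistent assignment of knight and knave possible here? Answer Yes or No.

Yes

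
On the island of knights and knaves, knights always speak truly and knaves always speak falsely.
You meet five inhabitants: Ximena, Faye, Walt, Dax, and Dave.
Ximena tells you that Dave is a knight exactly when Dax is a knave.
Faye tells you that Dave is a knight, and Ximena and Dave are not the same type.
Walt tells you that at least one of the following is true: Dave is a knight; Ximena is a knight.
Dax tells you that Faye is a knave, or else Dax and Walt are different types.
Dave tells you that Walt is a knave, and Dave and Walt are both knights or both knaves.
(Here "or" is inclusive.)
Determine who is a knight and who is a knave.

Ximena is a knight; "Dave is a knight exactly when Dax is a knave" is True, as required.
Since Faye is a knave, "Dave is a knight, and Ximena and Dave are not the same type" needs to be False, which holds.
Since Walt is a knight, "at least one of the following is true: Dave is a knight; Ximena is a knight" needs to be True, which holds.
Dax is a knight; "Faye is a knave, or else Dax and Walt are different types" is True, as required.
Dave is a knave; "Walt is a knave, and Dave and Walt are both knights or both knaves" is False, as required.

Ximena is a knight, Faye is a knave, Walt is a knight, Dax is a knight, and Dave is a knave.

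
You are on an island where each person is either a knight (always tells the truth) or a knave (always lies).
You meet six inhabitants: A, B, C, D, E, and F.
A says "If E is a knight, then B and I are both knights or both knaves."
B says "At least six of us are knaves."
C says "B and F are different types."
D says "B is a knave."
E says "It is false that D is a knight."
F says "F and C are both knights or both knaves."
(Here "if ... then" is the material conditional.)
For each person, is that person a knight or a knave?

A is a knight, and the claim "if E is a knight, then B and I are both knights or both knaves" is indeed True.
B (knave): "at least six of us are knaves" — False. ✓
As a knight, C's statement "B and F are different types" should be True; it is.
D is a knight, so "B is a knave" must be True — and it is.
E is a knave, and the claim "it is false that D is a knight" is indeed False.
As a knight, F's statement "F and C are both knights or both knaves" should be True; it is.

Knights: A, C, D, and F. Knaves: B and E.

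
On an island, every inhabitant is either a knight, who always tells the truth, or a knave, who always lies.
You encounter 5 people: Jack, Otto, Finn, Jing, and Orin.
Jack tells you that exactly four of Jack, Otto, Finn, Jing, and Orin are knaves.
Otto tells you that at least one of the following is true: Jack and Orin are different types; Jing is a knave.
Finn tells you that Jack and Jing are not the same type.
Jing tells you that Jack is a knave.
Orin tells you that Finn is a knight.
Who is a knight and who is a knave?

Jack is a knave; "exactly four of Jack, Otto, Finn, Jing, and Orin are knaves" is False, as required.
Otto is a knight; "at least one of the following is true: Jack and Orin are different types; Jing is a knave" is True, as required.
Finn is a knight; "Jack and Jing are not the same type" is True, as required.
As a knight, Jing's statement "Jack is a knave" should be True; it is.
Since Orin is a knight, "Finn is a knight" needs to be True, which holds.

Jack is a knave, Otto is a knight, Finn is a knight, Jing is a knight, and Orin is a knight.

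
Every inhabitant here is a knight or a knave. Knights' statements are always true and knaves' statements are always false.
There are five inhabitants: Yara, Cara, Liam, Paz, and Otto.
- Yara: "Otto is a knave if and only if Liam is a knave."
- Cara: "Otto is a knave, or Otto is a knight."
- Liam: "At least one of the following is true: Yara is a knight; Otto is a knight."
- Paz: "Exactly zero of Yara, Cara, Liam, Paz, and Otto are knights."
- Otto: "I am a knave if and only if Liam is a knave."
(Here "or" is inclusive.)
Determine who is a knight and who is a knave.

Yara is a knight, Cara is a knight, Liam is a knight, Paz is a knave, and Otto is a knight.

As a knight, Yara's statement "Otto is a knave if and only if Liam is a knave" should be True; it is.
Since Cara is a knight, "Otto is a knave, or Otto is a knight" needs to be True, which holds.
Liam (knight): "at least one of the following is true: Yara is a knight; Otto is a knight" — True. ✓
As a knave, Paz's statement "exactly zero of Yara, Cara, Liam, Paz, and Otto are knights" should be False; it is.
Otto is a knight, so "I am a knave if and only if Liam is a knave" must be True — and it is.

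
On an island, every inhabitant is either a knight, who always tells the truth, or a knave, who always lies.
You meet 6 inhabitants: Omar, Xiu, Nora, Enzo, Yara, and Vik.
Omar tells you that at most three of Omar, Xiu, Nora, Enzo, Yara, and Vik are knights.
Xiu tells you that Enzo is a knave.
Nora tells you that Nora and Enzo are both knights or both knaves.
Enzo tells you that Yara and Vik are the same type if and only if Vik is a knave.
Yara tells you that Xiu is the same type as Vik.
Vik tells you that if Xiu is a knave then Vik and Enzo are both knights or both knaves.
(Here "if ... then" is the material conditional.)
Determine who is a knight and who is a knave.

Omar is a knight, Xiu is a knave, Nora is a knave, Enzo is a knight, Yara is a knave, and Vik is a knight.

Since Omar is a knight, "at most three of Omar, Xiu, Nora, Enzo, Yara, and Vik are knights" needs to be True, which holds.
Xiu (knave): "Enzo is a knave" — False. ✓
Nora is a knave, and the claim "Nora and Enzo are both knights or both knaves" is indeed False.
As a knight, Enzo's statement "Yara and Vik are the same type if and only if Vik is a knave" should be True; it is.
As a knave, Yara's statement "Xiu is the same type as Vik" should be False; it is.
Vik is a knight, so "if Xiu is a knave then Vik and Enzo are both knights or both knaves" must be True — and it is.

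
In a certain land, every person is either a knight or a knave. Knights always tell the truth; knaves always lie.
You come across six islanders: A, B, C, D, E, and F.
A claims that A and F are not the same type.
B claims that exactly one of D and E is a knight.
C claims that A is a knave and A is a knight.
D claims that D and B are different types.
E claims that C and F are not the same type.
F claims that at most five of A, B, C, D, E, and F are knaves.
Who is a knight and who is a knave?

Since A is a knave, "A and F are not the same type" needs to be false, which holds.
Since B is a knave, "exactly one of D and E is a knight" needs to be false, which holds.
Since C is a knave, "A is a knave and A is a knight" needs to be false, which holds.
Since D is a knave, "D and B are different types" needs to be false, which holds.
E is a knave, so "C and F are not the same type" must be false — and it is.
As a knave, F's statement "at most five of A, B, C, D, E, and F are knaves" should be false; it is.

Knights: none. Knaves: A, B, C, D, E, and F.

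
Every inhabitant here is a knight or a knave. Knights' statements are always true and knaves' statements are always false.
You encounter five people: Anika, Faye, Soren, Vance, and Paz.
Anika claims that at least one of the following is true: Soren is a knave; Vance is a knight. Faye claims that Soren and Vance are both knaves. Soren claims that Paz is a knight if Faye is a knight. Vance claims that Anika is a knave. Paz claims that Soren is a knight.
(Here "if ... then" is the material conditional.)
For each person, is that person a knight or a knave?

Anika is a knight, so "at least one of the following is true: Soren is a knave; Vance is a knight" must be True — and it is.
Faye (knight): "Soren and Vance are both knaves" — True. ✓
Soren (knave): "Paz is a knight if Faye is a knight" — false. ✓
Vance is a knave, and the claim "Anika is a knave" is indeed false.
Paz is a knave, and the claim "Soren is a knight" is indeed false.

Knights: Anika and Faye. Knaves: Soren, Vance, and Paz.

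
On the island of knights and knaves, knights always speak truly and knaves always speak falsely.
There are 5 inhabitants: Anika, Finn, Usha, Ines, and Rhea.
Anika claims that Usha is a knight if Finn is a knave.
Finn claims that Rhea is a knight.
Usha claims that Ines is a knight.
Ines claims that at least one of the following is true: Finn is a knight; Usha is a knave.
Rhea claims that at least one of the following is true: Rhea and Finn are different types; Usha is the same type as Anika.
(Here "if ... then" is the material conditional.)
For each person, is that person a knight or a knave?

Knights: Anika, Finn, Usha, Ines, and Rhea. Knaves: none.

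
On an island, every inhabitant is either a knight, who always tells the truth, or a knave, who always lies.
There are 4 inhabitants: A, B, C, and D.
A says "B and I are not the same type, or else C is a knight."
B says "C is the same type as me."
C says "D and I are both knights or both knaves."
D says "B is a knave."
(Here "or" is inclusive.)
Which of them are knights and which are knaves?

A is a knight, B is a knave, C is a knight, and D is a knight.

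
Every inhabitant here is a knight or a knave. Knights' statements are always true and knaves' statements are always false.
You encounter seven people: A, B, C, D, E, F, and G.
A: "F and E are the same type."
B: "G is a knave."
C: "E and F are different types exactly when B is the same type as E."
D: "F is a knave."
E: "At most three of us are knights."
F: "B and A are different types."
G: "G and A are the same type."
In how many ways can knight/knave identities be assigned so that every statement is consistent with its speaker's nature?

Consistent assignments:
  A=knight, B=knight, C=knight, D=knight, E=knave, F=knave, G=knave

1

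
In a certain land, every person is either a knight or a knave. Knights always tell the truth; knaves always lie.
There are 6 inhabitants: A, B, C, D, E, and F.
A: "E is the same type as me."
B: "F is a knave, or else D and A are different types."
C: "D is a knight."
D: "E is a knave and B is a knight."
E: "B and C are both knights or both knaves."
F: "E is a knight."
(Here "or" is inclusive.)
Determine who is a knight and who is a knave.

A is a knave, B is a knave, C is a knave, D is a knave, E is a knight, and F is a knight.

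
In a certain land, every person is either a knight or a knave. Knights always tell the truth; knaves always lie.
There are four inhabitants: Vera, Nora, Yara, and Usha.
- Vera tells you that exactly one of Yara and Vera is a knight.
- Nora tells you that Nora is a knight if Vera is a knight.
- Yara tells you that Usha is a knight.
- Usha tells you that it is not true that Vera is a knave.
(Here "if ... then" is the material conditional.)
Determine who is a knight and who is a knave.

Vera is a knave, Nora is a knight, Yara is a knave, and Usha is a knave.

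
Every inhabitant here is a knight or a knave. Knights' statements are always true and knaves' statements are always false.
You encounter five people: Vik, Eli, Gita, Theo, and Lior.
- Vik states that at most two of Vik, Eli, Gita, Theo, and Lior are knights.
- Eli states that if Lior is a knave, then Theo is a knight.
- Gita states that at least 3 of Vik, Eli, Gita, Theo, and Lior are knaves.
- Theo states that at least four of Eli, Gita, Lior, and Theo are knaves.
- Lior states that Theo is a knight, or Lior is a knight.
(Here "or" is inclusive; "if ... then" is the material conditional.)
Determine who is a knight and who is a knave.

Vik is a knight; "at most two of Vik, Eli, Gita, Theo, and Lior are knights" is true, as required.
Eli is a knave; "if Lior is a knave, then Theo is a knight" is False, as required.
As a knight, Gita's statement "at least 3 of Vik, Eli, Gita, Theo, and Lior are knaves" should be true; it is.
Theo is a knave, so "at least four of Eli, Gita, Lior, and Theo are knaves" must be False — and it is.
Lior is a knave, so "Theo is a knight, or Lior is a knight" must be False — and it is.

Vik is a knight, Eli is a knave, Gita is a knight, Theo is a knave, and Lior is a knave.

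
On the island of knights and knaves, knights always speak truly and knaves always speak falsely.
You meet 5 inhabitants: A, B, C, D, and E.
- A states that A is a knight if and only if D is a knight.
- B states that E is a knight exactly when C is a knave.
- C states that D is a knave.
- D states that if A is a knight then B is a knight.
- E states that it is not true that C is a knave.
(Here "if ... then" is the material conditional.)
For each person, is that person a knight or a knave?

A is a knave, so "A is a knight if and only if D is a knight" must be False — and it is.
Since B is a knave, "E is a knight exactly when C is a knave" needs to be False, which holds.
C is a knave, and the claim "D is a knave" is indeed False.
D is a knight, and the claim "if A is a knight then B is a knight" is indeed true.
E is a knave, so "it is not true that C is a knave" must be False — and it is.

A is a knave, B is a knave, C is a knave, D is a knight, and E is a knave.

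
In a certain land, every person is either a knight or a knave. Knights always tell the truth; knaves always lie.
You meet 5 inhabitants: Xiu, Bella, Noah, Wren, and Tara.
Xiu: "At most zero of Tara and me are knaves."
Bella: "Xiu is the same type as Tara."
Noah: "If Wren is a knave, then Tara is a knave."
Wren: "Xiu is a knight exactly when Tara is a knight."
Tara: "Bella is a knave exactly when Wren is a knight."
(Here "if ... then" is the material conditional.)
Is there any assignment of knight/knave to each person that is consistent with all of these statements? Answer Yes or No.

One consistent assignment: Xiu=knave, Bella=knight, Noah=knight, Wren=knight, Tara=knave.

Yes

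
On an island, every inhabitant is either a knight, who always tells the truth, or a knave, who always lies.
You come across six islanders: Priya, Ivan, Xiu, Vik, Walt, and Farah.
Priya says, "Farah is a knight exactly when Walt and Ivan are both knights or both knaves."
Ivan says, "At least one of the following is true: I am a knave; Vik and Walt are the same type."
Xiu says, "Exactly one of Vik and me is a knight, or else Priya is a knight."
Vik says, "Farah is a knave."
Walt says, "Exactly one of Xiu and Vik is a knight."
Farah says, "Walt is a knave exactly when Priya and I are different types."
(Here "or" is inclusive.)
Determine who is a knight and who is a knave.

Priya is a knave, so "Farah is a knight exactly when Walt and Ivan are both knights or both knaves" must be False — and it is.
Ivan (knight): "at least one of the following is true: I am a knave; Vik and Walt are the same type" — True. ✓
Xiu is a knave, and the claim "exactly one of Vik and me is a knight, or else Priya is a knight" is indeed False.
Vik is a knave, so "Farah is a knave" must be False — and it is.
As a knave, Walt's statement "exactly one of Xiu and Vik is a knight" should be False; it is.
Farah is a knight, so "Walt is a knave exactly when Priya and I are different types" must be True — and it is.

Priya is a knave, Ivan is a knight, Xiu is a knave, Vik is a knave, Walt is a knave, and Farah is a knight.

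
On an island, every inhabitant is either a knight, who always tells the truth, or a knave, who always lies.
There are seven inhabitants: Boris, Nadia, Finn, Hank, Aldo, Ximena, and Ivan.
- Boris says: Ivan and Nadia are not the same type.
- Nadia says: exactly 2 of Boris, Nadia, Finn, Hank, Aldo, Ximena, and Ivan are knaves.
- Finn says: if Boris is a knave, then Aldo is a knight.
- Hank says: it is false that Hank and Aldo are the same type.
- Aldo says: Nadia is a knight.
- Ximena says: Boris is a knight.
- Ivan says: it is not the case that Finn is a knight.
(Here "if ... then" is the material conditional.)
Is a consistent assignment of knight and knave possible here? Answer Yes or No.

No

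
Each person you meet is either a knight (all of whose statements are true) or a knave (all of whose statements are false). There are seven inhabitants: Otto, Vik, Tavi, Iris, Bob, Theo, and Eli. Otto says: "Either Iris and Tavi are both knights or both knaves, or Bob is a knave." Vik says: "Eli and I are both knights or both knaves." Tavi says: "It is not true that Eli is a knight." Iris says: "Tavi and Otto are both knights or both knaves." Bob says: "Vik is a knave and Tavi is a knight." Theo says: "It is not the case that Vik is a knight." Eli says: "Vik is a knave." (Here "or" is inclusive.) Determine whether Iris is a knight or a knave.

Iris is a knave.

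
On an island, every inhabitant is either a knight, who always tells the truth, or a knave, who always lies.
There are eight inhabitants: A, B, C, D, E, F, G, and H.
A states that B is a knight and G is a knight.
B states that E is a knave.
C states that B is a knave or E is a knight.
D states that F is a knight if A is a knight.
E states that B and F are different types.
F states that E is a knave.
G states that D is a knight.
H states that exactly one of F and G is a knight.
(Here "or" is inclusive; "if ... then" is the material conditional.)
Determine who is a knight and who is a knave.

A is a knight, B is a knight, C is a knave, D is a knight, E is a knave, F is a knight, G is a knight, and H is a knave.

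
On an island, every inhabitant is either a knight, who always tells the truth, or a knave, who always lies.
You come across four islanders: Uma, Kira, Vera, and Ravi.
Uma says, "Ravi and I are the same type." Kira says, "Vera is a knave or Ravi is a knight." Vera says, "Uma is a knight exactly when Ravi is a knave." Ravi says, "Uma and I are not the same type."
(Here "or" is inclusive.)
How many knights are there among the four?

The unique consistent assignment is Uma=knave, Kira=knight, Vera=knight, Ravi=knight.
That has 3 knights.

3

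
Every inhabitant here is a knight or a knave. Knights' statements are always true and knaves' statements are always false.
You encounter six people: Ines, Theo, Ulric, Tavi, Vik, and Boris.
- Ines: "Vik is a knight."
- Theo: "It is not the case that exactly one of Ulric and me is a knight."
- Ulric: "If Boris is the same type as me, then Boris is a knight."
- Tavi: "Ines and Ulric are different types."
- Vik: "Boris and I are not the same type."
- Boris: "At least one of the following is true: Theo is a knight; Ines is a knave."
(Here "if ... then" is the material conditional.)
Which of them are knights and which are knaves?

Ines is a knight, so "Vik is a knight" must be True — and it is.
As a knave, Theo's statement "it is not the case that exactly one of Ulric and me is a knight" should be false; it is.
Ulric is a knight; "if Boris is the same type as me, then Boris is a knight" is True, as required.
Tavi is a knave, and the claim "Ines and Ulric are different types" is indeed false.
Since Vik is a knight, "Boris and I are not the same type" needs to be True, which holds.
Since Boris is a knave, "at least one of the following is true: Theo is a knight; Ines is a knave" needs to be false, which holds.

Ines is a knight, Theo is a knave, Ulric is a knight, Tavi is a knave, Vik is a knight, and Boris is a knave.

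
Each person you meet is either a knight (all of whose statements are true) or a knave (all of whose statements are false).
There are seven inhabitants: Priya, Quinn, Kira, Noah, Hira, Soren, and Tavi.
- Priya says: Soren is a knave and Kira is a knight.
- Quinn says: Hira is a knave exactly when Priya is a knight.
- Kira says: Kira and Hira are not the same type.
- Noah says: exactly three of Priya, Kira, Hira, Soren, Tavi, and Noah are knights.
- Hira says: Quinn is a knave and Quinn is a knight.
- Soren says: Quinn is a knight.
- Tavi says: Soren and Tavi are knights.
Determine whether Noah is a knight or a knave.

Noah is a knave.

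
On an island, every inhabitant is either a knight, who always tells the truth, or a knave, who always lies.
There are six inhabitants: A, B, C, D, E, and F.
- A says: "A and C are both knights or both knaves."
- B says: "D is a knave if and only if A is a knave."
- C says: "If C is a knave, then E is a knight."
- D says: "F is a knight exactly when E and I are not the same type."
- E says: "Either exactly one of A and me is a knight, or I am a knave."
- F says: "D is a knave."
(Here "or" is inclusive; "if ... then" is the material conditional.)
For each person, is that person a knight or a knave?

A is a knave, B is a knave, C is a knight, D is a knight, E is a knight, and F is a knave.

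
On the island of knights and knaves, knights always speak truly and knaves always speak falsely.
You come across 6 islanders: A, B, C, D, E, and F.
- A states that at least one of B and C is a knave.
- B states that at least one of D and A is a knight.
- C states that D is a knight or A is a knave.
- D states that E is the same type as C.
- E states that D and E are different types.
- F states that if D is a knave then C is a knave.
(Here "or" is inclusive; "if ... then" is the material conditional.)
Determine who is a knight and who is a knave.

Knights: A, B, E, and F. Knaves: C and D.

A is a knight, and the claim "at least one of B and C is a knave" is indeed true.
B is a knight, so "at least one of D and A is a knight" must be true — and it is.
C is a knave, so "D is a knight or A is a knave" must be false — and it is.
Since D is a knave, "E is the same type as C" needs to be false, which holds.
E (knight): "D and E are different types" — true. ✓
Since F is a knight, "if D is a knave then C is a knave" needs to be true, which holds.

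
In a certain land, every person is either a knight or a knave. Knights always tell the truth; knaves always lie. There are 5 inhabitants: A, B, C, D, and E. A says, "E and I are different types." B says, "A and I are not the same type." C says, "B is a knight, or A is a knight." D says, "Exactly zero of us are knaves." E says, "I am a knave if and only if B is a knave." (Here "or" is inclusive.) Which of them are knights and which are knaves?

Since A is a knave, "E and I are different types" needs to be False, which holds.
Since B is a knight, "A and I are not the same type" needs to be True, which holds.
Since C is a knight, "B is a knight, or A is a knight" needs to be True, which holds.
D is a knave, so "exactly zero of us are knaves" must be False — and it is.
Since E is a knave, "I am a knave if and only if B is a knave" needs to be False, which holds.

Knights: B and C. Knaves: A, D, and E.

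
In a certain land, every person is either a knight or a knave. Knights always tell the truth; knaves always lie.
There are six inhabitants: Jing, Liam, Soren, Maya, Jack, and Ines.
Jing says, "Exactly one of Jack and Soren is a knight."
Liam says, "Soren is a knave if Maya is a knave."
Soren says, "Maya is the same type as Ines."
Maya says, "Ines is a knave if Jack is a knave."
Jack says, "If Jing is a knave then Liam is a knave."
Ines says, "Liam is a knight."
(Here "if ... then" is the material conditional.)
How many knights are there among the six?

2

The unique consistent assignment is Jing=knave, Liam=knight, Soren=knave, Maya=knave, Jack=knave, Ines=knight.
That has 2 knights.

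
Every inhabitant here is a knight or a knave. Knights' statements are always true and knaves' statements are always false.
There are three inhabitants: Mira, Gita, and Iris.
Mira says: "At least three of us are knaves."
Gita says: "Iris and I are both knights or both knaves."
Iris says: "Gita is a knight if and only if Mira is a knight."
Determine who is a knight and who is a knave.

Mira is a knave, Gita is a knave, and Iris is a knight.

Suppose Mira is a knight. Then Mira's statement "at least three of us are knaves" would have to be true. Checking the 4 ways to assign the others, none is consistent with every speaker.
(For instance, with Gita=knave, Iris=knight, Mira's claim "at least three of us are knaves" comes out false where it would need to be true.)
So Mira must be a knave, making "at least three of us are knaves" false. Taking Mira=knave, Gita=knave, Iris=knight, each remaining statement checks out:
  Gita (knave): "Iris and I are both knights or both knaves" — false. ✓
  Iris (knight): "Gita is a knight if and only if Mira is a knight" — true. ✓
This is the unique consistent assignment.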